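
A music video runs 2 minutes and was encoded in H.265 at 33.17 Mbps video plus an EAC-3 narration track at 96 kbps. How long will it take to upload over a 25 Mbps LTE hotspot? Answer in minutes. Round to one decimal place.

2.7 minutes

2 min = 120 s
Audio: 96 kbps = 0.096 Mbps.
Total bitrate: 33.266 Mbps.
File: 33.266 Mbps × 120 s = 3991.9 Mb.
At 25 Mbps: 3991.9 / 25 = 159.7 s ≈ 2.66 minutes.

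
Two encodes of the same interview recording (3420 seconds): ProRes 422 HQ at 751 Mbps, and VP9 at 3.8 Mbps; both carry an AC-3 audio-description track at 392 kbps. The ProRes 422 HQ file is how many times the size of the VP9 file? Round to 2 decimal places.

Audio: 392 kbps = 0.392 Mbps.
ProRes 422 HQ: 751.392 Mbps × 3420 s = 2569760.6 Mb = 321.220 GB.
VP9: 4.192 Mbps × 3420 s = 14336.6 Mb = 1.792 GB.
Ratio: 321.220 / 1.792 = 179.244.

179.24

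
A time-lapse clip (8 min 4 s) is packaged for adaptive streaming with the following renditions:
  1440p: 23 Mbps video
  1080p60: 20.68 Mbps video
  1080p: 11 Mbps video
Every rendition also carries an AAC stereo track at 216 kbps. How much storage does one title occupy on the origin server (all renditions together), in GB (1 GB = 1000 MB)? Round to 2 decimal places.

3.35 GB

8 min 4 s = 484 s
Audio: 216 kbps = 0.216 Mbps.
Sum of rendition bitrates: (23+0.216) + (20.68+0.216) + (11+0.216) = 55.328 Mbps.
× 484 s = 26,779 Mb = 3,347 MB = 3.347 GB.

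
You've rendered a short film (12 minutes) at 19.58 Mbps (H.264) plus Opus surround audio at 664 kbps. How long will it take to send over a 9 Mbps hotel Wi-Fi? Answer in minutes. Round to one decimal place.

12 min = 720 s
Audio: 664 kbps = 0.664 Mbps.
Total bitrate: 20.244 Mbps.
File: 20.244 Mbps × 720 s = 14575.7 Mb.
At 9 Mbps: 14575.7 / 9 = 1619.5 s ≈ 27 minutes.

27.0 minutes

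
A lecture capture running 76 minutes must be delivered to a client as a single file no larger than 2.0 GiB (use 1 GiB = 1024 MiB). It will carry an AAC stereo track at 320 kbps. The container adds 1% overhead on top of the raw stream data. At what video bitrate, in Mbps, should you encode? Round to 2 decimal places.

Budget: 2.0 GiB = 17179.9 Mb.
Stream payload after overhead: 17179.9 / 1.01 = 17009.8 Mb.
76 min = 4560 s
Total bitrate budget: 17009.8 Mb / 4560 s = 3.730 Mbps.
Audio: 320 kbps = 0.320 Mbps.
Video: 3.730 − 0.320 = 3.410 Mbps.

3.41 Mbps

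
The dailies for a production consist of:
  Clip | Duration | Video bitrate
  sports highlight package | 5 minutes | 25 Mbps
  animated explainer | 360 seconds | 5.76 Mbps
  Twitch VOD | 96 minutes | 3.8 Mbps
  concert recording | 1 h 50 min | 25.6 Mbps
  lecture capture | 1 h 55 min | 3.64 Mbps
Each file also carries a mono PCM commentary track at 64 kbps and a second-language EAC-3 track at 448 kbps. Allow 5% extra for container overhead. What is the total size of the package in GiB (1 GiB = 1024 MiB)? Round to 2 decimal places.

28.82 GiB

Audio total: 64 + 448 = 512 kbps = 0.512 Mbps.
sports highlight package: 25.512 Mbps × 300 s × 1.05 = 8036.3 Mb
animated explainer: 6.272 Mbps × 360 s × 1.05 = 2370.8 Mb
Twitch VOD: 4.312 Mbps × 5760 s × 1.05 = 26079.0 Mb
concert recording: 26.112 Mbps × 6600 s × 1.05 = 180956.2 Mb
lecture capture: 4.152 Mbps × 6900 s × 1.05 = 30081.2 Mb
Total: 247523.5 Mb = 30940.4 MB.
= 28.82 GiB.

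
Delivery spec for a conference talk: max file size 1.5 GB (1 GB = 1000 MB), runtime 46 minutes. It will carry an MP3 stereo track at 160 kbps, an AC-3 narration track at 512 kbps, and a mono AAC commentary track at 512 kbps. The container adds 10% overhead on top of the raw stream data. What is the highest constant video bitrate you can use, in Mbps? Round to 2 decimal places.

Budget: 1.5 GB = 12000.0 Mb.
Stream payload after overhead: 12000.0 / 1.10 = 10909.1 Mb.
46 min = 2760 s
Total bitrate budget: 10909.1 Mb / 2760 s = 3.953 Mbps.
Audio total: 160 + 512 + 512 = 1184 kbps = 1.184 Mbps.
Video: 3.953 − 1.184 = 2.769 Mbps.

2.77 Mbps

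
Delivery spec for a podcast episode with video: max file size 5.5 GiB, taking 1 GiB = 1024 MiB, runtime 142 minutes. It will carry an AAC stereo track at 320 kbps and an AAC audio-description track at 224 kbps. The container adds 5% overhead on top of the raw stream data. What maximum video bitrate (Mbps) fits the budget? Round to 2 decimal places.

4.74 Mbps

Budget: 5.5 GiB = 47244.6 Mb.
Stream payload after overhead: 47244.6 / 1.05 = 44994.9 Mb.
142 min = 8520 s
Total bitrate budget: 44994.9 Mb / 8520 s = 5.281 Mbps.
Audio total: 320 + 224 = 544 kbps = 0.544 Mbps.
Video: 5.281 − 0.544 = 4.737 Mbps.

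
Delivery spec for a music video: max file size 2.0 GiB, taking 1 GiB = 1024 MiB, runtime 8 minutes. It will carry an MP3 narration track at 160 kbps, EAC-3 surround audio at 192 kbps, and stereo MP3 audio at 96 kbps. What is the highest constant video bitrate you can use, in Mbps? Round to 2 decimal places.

Budget: 2.0 GiB = 17179.9 Mb.
8 min = 480 s
Total bitrate budget: 17179.9 Mb / 480 s = 35.791 Mbps.
Audio total: 160 + 192 + 96 = 448 kbps = 0.448 Mbps.
Video: 35.791 − 0.448 = 35.343 Mbps.

35.34 Mbps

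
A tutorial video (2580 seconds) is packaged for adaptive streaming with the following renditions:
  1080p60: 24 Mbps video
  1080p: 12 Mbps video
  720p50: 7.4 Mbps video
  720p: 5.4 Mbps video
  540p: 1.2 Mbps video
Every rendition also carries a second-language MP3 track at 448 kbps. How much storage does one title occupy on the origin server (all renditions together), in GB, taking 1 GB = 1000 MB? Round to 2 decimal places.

Audio: 448 kbps = 0.448 Mbps.
Sum of rendition bitrates: (24+0.448) + (12+0.448) + (7.4+0.448) + (5.4+0.448) + (1.2+0.448) = 52.240 Mbps.
× 2580 s = 134,779 Mb = 16,847 MB = 16.85 GB.

16.85 GB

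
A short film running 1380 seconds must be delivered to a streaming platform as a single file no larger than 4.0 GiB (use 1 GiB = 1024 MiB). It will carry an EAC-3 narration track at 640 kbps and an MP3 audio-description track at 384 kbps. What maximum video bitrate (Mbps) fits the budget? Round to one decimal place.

Budget: 4.0 GiB = 34359.7 Mb.
Total bitrate budget: 34359.7 Mb / 1380 s = 24.898 Mbps.
Audio total: 640 + 384 = 1024 kbps = 1.024 Mbps.
Video: 24.898 − 1.024 = 23.874 Mbps.

23.9 Mbps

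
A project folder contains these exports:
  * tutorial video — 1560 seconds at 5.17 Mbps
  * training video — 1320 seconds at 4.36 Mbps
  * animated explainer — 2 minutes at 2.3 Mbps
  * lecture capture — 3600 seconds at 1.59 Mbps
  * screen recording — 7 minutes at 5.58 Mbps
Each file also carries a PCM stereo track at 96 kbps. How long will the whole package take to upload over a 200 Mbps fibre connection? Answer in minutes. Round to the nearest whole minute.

2 minutes

Audio: 96 kbps = 0.096 Mbps.
tutorial video: 5.266 Mbps × 1560 s = 8215.0 Mb
training video: 4.456 Mbps × 1320 s = 5881.9 Mb
animated explainer: 2.396 Mbps × 120 s = 287.5 Mb
lecture capture: 1.686 Mbps × 3600 s = 6069.6 Mb
screen recording: 5.676 Mbps × 420 s = 2383.9 Mb
Total: 22837.9 Mb = 2854.7 MB.
At 200 Mbps: 22837.9 / 200 = 114 s ≈ 1.9 minutes.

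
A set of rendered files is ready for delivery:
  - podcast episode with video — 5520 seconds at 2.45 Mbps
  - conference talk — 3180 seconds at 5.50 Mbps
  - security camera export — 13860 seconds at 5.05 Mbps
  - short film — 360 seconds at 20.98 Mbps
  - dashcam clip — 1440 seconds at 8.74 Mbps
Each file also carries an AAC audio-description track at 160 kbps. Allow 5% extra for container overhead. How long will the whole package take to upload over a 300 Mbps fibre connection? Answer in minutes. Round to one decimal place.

Audio: 160 kbps = 0.160 Mbps.
podcast episode with video: 2.610 Mbps × 5520 s × 1.05 = 15127.6 Mb
conference talk: 5.660 Mbps × 3180 s × 1.05 = 18898.7 Mb
security camera export: 5.210 Mbps × 13860 s × 1.05 = 75821.1 Mb
short film: 21.140 Mbps × 360 s × 1.05 = 7990.9 Mb
dashcam clip: 8.900 Mbps × 1440 s × 1.05 = 13456.8 Mb
Total: 131295.1 Mb = 16411.9 MB.
At 300 Mbps: 131295.1 / 300 = 438 s ≈ 7.29 minutes.

7.3 minutes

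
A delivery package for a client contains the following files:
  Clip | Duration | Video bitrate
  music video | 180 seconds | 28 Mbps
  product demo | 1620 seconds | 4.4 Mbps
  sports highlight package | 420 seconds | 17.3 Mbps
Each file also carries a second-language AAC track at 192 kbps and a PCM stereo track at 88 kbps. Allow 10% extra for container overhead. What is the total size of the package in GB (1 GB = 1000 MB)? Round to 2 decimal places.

2.76 GB

Audio total: 192 + 88 = 280 kbps = 0.280 Mbps.
music video: 28.280 Mbps × 180 s × 1.10 = 5599.4 Mb
product demo: 4.680 Mbps × 1620 s × 1.10 = 8339.8 Mb
sports highlight package: 17.580 Mbps × 420 s × 1.10 = 8122.0 Mb
Total: 22061.2 Mb = 2757.6 MB.
= 2.758 GB.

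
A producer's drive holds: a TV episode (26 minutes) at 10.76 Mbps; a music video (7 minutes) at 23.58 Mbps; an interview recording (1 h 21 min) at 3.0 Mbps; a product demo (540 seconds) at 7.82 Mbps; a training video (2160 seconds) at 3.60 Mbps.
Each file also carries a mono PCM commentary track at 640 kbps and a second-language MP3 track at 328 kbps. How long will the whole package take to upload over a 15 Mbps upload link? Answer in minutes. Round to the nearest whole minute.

Audio total: 640 + 328 = 968 kbps = 0.968 Mbps.
TV episode: 11.728 Mbps × 1560 s = 18295.7 Mb
music video: 24.548 Mbps × 420 s = 10310.2 Mb
interview recording: 3.968 Mbps × 4860 s = 19284.5 Mb
product demo: 8.788 Mbps × 540 s = 4745.5 Mb
training video: 4.568 Mbps × 2160 s = 9866.9 Mb
Total: 62502.7 Mb = 7812.8 MB.
At 15 Mbps: 62502.7 / 15 = 4167 s ≈ 69.4 minutes.

69 minutes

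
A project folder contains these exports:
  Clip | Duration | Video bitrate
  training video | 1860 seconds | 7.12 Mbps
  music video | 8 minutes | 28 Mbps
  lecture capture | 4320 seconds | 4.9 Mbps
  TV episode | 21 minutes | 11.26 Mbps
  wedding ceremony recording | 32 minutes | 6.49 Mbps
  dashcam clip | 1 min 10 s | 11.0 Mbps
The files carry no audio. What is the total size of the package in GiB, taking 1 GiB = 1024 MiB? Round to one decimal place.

8.8 GiB

training video: 7.120 Mbps × 1860 s = 13243.2 Mb
music video: 28.000 Mbps × 480 s = 13440.0 Mb
lecture capture: 4.900 Mbps × 4320 s = 21168.0 Mb
TV episode: 11.260 Mbps × 1260 s = 14187.6 Mb
wedding ceremony recording: 6.490 Mbps × 1920 s = 12460.8 Mb
dashcam clip: 11.000 Mbps × 70 s = 770.0 Mb
Total: 75269.6 Mb = 9408.7 MB.
= 8.763 GiB.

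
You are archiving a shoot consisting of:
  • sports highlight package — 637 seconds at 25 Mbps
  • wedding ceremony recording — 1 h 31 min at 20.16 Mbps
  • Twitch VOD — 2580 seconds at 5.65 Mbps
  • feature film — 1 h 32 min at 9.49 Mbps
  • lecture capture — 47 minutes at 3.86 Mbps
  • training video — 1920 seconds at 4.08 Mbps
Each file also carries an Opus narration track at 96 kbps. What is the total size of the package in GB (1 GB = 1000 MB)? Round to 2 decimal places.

Audio: 96 kbps = 0.096 Mbps.
sports highlight package: 25.096 Mbps × 637 s = 15986.2 Mb
wedding ceremony recording: 20.256 Mbps × 5460 s = 110597.8 Mb
Twitch VOD: 5.746 Mbps × 2580 s = 14824.7 Mb
feature film: 9.586 Mbps × 5520 s = 52914.7 Mb
lecture capture: 3.956 Mbps × 2820 s = 11155.9 Mb
training video: 4.176 Mbps × 1920 s = 8017.9 Mb
Total: 213497.2 Mb = 26687.1 MB.
= 26.69 GB.

26.69 GB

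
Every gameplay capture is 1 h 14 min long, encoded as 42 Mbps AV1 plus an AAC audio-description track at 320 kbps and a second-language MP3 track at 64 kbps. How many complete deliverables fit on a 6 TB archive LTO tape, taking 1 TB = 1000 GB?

1 h 14 min = 74 min = 4440 s
Audio total: 320 + 64 = 384 kbps = 0.384 Mbps.
Total bitrate: 42.384 Mbps.
Per item: 42.384 Mbps × 4440 s = 188,185 Mb = 23,523 MB.
Capacity: 6 TB = 48,000,000 Mb; 255.07 items → 255 complete.

255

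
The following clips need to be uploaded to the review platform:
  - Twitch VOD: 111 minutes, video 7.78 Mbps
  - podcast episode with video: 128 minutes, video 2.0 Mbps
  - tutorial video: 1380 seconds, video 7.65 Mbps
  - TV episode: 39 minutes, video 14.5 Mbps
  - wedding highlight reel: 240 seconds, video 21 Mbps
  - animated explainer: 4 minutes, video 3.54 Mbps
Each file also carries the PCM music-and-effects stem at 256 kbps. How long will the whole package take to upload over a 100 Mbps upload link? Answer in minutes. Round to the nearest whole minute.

20 minutes

Audio: 256 kbps = 0.256 Mbps.
Twitch VOD: 8.036 Mbps × 6660 s = 53519.8 Mb
podcast episode with video: 2.256 Mbps × 7680 s = 17326.1 Mb
tutorial video: 7.906 Mbps × 1380 s = 10910.3 Mb
TV episode: 14.756 Mbps × 2340 s = 34529.0 Mb
wedding highlight reel: 21.256 Mbps × 240 s = 5101.4 Mb
animated explainer: 3.796 Mbps × 240 s = 911.0 Mb
Total: 122297.6 Mb = 15287.2 MB.
At 100 Mbps: 122297.6 / 100 = 1223 s ≈ 20.4 minutes.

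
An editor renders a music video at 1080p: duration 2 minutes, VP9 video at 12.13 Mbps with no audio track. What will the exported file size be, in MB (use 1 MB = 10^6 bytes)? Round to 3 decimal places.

181.950 MB

2 min = 120 s
Total bitrate: 12.13 Mbps.
Stream data: 12.130 Mbps × 120 s = 1455.6 Mb.
1,456 Mb ÷ 8 = 181.9 MB → 181.9 MB.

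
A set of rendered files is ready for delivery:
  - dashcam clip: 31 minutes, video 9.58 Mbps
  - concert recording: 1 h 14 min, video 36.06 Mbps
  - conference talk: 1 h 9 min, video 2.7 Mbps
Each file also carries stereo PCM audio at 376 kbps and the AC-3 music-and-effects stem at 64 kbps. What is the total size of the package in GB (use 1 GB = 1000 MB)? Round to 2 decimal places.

24.21 GB

Audio total: 376 + 64 = 440 kbps = 0.440 Mbps.
dashcam clip: 10.020 Mbps × 1860 s = 18637.2 Mb
concert recording: 36.500 Mbps × 4440 s = 162060.0 Mb
conference talk: 3.140 Mbps × 4140 s = 12999.6 Mb
Total: 193696.8 Mb = 24212.1 MB.
= 24.21 GB.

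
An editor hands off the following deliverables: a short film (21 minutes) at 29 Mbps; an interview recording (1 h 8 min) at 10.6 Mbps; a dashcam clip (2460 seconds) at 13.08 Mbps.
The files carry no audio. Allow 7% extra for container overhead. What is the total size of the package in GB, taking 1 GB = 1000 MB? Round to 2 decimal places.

short film: 29.000 Mbps × 1260 s × 1.07 = 39097.8 Mb
interview recording: 10.600 Mbps × 4080 s × 1.07 = 46275.4 Mb
dashcam clip: 13.080 Mbps × 2460 s × 1.07 = 34429.2 Mb
Total: 119802.3 Mb = 14975.3 MB.
= 14.98 GB.

14.98 GB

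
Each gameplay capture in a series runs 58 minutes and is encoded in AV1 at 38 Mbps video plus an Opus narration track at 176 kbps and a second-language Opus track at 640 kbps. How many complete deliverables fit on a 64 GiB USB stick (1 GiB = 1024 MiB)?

58 min = 3480 s
Audio total: 176 + 640 = 816 kbps = 0.816 Mbps.
Total bitrate: 38.816 Mbps.
Per item: 38.816 Mbps × 3480 s = 135,080 Mb = 16,885 MB.
Capacity: 64 GiB = 549,756 Mb; 4.07 items → 4 complete.

4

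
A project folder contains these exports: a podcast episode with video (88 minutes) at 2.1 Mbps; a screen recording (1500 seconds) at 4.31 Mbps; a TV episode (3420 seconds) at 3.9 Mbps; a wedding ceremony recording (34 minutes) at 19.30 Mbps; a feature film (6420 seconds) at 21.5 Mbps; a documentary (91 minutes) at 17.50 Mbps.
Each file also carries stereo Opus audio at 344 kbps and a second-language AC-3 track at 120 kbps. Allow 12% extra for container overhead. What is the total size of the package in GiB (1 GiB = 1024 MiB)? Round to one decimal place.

41.1 GiB

Audio total: 344 + 120 = 464 kbps = 0.464 Mbps.
podcast episode with video: 2.564 Mbps × 5280 s × 1.12 = 15162.5 Mb
screen recording: 4.774 Mbps × 1500 s × 1.12 = 8020.3 Mb
TV episode: 4.364 Mbps × 3420 s × 1.12 = 16715.9 Mb
wedding ceremony recording: 19.764 Mbps × 2040 s × 1.12 = 45156.8 Mb
feature film: 21.964 Mbps × 6420 s × 1.12 = 157929.9 Mb
documentary: 17.964 Mbps × 5460 s × 1.12 = 109853.5 Mb
Total: 352838.8 Mb = 44104.9 MB.
= 41.08 GiB.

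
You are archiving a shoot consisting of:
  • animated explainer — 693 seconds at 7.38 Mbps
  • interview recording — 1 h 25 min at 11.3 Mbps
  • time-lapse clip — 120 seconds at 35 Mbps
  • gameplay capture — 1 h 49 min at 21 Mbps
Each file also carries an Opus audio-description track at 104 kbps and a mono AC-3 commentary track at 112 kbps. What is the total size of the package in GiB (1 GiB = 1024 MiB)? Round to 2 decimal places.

24.09 GiB

Audio total: 104 + 112 = 216 kbps = 0.216 Mbps.
animated explainer: 7.596 Mbps × 693 s = 5264.0 Mb
interview recording: 11.516 Mbps × 5100 s = 58731.6 Mb
time-lapse clip: 35.216 Mbps × 120 s = 4225.9 Mb
gameplay capture: 21.216 Mbps × 6540 s = 138752.6 Mb
Total: 206974.2 Mb = 25871.8 MB.
= 24.09 GiB.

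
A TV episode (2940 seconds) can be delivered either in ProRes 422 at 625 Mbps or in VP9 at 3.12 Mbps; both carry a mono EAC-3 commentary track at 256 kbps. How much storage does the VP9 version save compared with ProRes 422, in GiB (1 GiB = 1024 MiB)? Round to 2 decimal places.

212.85 GiB

Audio: 256 kbps = 0.256 Mbps.
ProRes 422: 625.256 Mbps × 2940 s = 1838252.6 Mb = 214.001 GiB.
VP9: 3.376 Mbps × 2940 s = 9925.4 Mb = 1.155 GiB.
Saving: 214.001 − 1.155 = 212.845 GiB.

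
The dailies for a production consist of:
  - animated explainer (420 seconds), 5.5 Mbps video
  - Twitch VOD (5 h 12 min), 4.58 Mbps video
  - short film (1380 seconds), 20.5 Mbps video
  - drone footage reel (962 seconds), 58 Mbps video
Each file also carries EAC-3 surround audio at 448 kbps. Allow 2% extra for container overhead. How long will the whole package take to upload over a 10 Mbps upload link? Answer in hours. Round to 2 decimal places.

5.15 hours

Audio: 448 kbps = 0.448 Mbps.
animated explainer: 5.948 Mbps × 420 s × 1.02 = 2548.1 Mb
Twitch VOD: 5.028 Mbps × 18720 s × 1.02 = 96006.6 Mb
short film: 20.948 Mbps × 1380 s × 1.02 = 29486.4 Mb
drone footage reel: 58.448 Mbps × 962 s × 1.02 = 57351.5 Mb
Total: 185392.7 Mb = 23174.1 MB.
At 10 Mbps: 185392.7 / 10 = 18539 s ≈ 5.15 hours.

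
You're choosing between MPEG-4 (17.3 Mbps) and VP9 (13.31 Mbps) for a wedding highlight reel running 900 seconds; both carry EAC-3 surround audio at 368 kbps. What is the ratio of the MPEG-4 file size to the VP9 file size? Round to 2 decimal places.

1.29

Audio: 368 kbps = 0.368 Mbps.
MPEG-4: 17.668 Mbps × 900 s = 15901.2 Mb = 1.851 GiB.
VP9: 13.678 Mbps × 900 s = 12310.2 Mb = 1.433 GiB.
Ratio: 1.851 / 1.433 = 1.292.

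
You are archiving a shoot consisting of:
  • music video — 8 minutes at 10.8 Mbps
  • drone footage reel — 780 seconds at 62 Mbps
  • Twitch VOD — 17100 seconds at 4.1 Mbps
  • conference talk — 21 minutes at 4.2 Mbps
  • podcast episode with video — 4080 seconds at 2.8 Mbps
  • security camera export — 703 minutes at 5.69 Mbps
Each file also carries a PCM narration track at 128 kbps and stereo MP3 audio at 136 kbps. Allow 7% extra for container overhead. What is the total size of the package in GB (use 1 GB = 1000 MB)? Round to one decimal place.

Audio total: 128 + 136 = 264 kbps = 0.264 Mbps.
music video: 11.064 Mbps × 480 s × 1.07 = 5682.5 Mb
drone footage reel: 62.264 Mbps × 780 s × 1.07 = 51965.5 Mb
Twitch VOD: 4.364 Mbps × 17100 s × 1.07 = 79848.1 Mb
conference talk: 4.464 Mbps × 1260 s × 1.07 = 6018.4 Mb
podcast episode with video: 3.064 Mbps × 4080 s × 1.07 = 13376.2 Mb
security camera export: 5.954 Mbps × 42180 s × 1.07 = 268719.5 Mb
Total: 425610.2 Mb = 53201.3 MB.
= 53.20 GB.

53.2 GB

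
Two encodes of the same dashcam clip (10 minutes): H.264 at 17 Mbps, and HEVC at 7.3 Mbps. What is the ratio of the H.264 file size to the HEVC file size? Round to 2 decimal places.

2.33

10 min = 600 s
H.264: 17.000 Mbps × 600 s = 10200.0 Mb = 1.187 GiB.
HEVC: 7.300 Mbps × 600 s = 4380.0 Mb = 0.510 GiB.
Ratio: 1.187 / 0.510 = 2.329.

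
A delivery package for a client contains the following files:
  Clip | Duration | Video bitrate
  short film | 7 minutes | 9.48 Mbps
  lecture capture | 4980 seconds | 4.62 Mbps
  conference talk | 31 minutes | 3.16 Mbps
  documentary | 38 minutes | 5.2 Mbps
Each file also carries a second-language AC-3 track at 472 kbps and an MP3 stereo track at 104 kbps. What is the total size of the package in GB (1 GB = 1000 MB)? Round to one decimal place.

6.3 GB

Audio total: 472 + 104 = 576 kbps = 0.576 Mbps.
short film: 10.056 Mbps × 420 s = 4223.5 Mb
lecture capture: 5.196 Mbps × 4980 s = 25876.1 Mb
conference talk: 3.736 Mbps × 1860 s = 6949.0 Mb
documentary: 5.776 Mbps × 2280 s = 13169.3 Mb
Total: 50217.8 Mb = 6277.2 MB.
= 6.277 GB.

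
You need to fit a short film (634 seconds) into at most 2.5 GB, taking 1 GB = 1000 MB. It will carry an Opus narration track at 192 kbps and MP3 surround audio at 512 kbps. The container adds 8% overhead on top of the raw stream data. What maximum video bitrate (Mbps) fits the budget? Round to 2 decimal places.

Budget: 2.5 GB = 20000.0 Mb.
Stream payload after overhead: 20000.0 / 1.08 = 18518.5 Mb.
Total bitrate budget: 18518.5 Mb / 634 s = 29.209 Mbps.
Audio total: 192 + 512 = 704 kbps = 0.704 Mbps.
Video: 29.209 − 0.704 = 28.505 Mbps.

28.51 Mbps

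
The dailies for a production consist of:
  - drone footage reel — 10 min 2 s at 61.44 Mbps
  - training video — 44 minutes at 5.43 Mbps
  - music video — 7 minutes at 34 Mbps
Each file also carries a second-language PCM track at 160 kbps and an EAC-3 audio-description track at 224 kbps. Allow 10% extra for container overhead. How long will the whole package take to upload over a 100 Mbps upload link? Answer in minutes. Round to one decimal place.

12.3 minutes

Audio total: 160 + 224 = 384 kbps = 0.384 Mbps.
drone footage reel: 61.824 Mbps × 602 s × 1.10 = 40939.9 Mb
training video: 5.814 Mbps × 2640 s × 1.10 = 16883.9 Mb
music video: 34.384 Mbps × 420 s × 1.10 = 15885.4 Mb
Total: 73709.1 Mb = 9213.6 MB.
At 100 Mbps: 73709.1 / 100 = 737 s ≈ 12.3 minutes.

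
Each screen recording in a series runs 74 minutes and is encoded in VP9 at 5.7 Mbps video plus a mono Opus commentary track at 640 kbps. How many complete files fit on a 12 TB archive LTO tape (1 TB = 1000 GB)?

74 min = 4440 s
Audio: 640 kbps = 0.640 Mbps.
Total bitrate: 6.340 Mbps.
Per item: 6.340 Mbps × 4440 s = 28,150 Mb = 3,519 MB.
Capacity: 12 TB = 96,000,000 Mb; 3410.35 items → 3410 complete.

3410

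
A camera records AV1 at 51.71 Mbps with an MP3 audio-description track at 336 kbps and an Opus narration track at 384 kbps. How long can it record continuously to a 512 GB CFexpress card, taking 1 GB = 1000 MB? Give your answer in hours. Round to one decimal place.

21.7 hours

Audio total: 336 + 384 = 720 kbps = 0.720 Mbps.
Total bitrate: 51.71 + 0.720 = 52.430 Mbps.
Capacity: 512 GB = 4,096,000 Mb.
Recording time: 4,096,000 / 52.430 = 78,123 s ≈ 21.7 hours.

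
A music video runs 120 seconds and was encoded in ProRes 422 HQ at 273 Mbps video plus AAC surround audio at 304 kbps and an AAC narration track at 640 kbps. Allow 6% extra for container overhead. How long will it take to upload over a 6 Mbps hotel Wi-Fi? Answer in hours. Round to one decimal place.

1.6 hours

Audio total: 304 + 640 = 944 kbps = 0.944 Mbps.
Total bitrate: 273.944 Mbps.
File: 273.944 Mbps × 120 s = 32873.3 Mb.
With 6% container overhead: ×1.06. → 34845.7 Mb.
At 6 Mbps: 34845.7 / 6 = 5807.6 s ≈ 1.61 hours.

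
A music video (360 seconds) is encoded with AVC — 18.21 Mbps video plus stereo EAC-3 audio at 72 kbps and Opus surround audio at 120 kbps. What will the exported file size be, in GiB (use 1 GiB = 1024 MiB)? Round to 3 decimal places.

0.771 GiB

Audio total: 72 + 120 = 192 kbps = 0.192 Mbps.
Total bitrate: 18.21 + 0.192 = 18.402 Mbps.
Stream data: 18.402 Mbps × 360 s = 6624.7 Mb.
6,625 Mb = 828,090,000 bytes ÷ 1,073,741,824 = 0.7712 GiB.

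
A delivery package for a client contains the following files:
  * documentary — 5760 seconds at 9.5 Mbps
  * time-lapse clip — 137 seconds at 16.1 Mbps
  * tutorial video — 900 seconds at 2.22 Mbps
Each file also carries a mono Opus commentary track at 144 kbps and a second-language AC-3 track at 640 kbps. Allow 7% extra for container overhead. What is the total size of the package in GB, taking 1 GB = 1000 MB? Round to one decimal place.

Audio total: 144 + 640 = 784 kbps = 0.784 Mbps.
documentary: 10.284 Mbps × 5760 s × 1.07 = 63382.3 Mb
time-lapse clip: 16.884 Mbps × 137 s × 1.07 = 2475.0 Mb
tutorial video: 3.004 Mbps × 900 s × 1.07 = 2892.9 Mb
Total: 68750.2 Mb = 8593.8 MB.
= 8.594 GB.

8.6 GB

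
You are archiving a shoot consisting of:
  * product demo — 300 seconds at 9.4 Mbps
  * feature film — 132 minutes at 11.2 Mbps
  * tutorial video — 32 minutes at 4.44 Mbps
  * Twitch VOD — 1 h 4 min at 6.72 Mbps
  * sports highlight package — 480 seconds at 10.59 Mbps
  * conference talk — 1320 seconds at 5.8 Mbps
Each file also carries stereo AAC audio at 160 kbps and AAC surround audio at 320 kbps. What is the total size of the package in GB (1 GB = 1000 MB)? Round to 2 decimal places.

Audio total: 160 + 320 = 480 kbps = 0.480 Mbps.
product demo: 9.880 Mbps × 300 s = 2964.0 Mb
feature film: 11.680 Mbps × 7920 s = 92505.6 Mb
tutorial video: 4.920 Mbps × 1920 s = 9446.4 Mb
Twitch VOD: 7.200 Mbps × 3840 s = 27648.0 Mb
sports highlight package: 11.070 Mbps × 480 s = 5313.6 Mb
conference talk: 6.280 Mbps × 1320 s = 8289.6 Mb
Total: 146167.2 Mb = 18270.9 MB.
= 18.27 GB.

18.27 GB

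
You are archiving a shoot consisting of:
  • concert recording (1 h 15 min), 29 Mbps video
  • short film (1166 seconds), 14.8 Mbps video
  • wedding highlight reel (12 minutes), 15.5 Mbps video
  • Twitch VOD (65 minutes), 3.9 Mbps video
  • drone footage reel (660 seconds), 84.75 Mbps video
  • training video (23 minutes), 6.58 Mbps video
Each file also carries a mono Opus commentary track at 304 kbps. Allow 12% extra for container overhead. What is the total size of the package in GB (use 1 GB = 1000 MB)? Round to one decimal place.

34.0 GB

Audio: 304 kbps = 0.304 Mbps.
concert recording: 29.304 Mbps × 4500 s × 1.12 = 147692.2 Mb
short film: 15.104 Mbps × 1166 s × 1.12 = 19724.6 Mb
wedding highlight reel: 15.804 Mbps × 720 s × 1.12 = 12744.3 Mb
Twitch VOD: 4.204 Mbps × 3900 s × 1.12 = 18363.1 Mb
drone footage reel: 85.054 Mbps × 660 s × 1.12 = 62871.9 Mb
training video: 6.884 Mbps × 1380 s × 1.12 = 10639.9 Mb
Total: 272036.0 Mb = 34004.5 MB.
= 34.00 GB.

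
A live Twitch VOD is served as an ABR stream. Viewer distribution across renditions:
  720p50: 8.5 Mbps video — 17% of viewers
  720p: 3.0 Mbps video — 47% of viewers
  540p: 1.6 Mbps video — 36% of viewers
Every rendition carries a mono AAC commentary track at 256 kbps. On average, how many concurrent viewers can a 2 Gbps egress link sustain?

542

Audio: 256 kbps = 0.256 Mbps.
Average per-viewer bitrate: 0.17×8.756 + 0.47×3.256 + 0.36×1.856 = 3.687 Mbps.
2 Gbps = 2,000 Mbps; 2,000 / 3.687 = 542.45 → 542.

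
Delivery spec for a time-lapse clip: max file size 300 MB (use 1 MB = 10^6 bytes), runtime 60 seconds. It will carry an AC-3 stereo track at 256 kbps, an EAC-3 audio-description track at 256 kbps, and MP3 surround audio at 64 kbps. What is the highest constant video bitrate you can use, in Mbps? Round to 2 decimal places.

39.42 Mbps

Budget: 300 MB = 2400.0 Mb.
Total bitrate budget: 2400.0 Mb / 60 s = 40.000 Mbps.
Audio total: 256 + 256 + 64 = 576 kbps = 0.576 Mbps.
Video: 40.000 − 0.576 = 39.424 Mbps.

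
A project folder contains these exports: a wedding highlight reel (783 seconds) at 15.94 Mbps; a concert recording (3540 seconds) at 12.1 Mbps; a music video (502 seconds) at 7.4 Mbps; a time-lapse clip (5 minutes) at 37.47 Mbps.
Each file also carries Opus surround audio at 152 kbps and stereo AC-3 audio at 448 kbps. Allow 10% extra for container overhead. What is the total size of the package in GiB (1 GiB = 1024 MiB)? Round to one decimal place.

9.4 GiB

Audio total: 152 + 448 = 600 kbps = 0.600 Mbps.
wedding highlight reel: 16.540 Mbps × 783 s × 1.10 = 14245.9 Mb
concert recording: 12.700 Mbps × 3540 s × 1.10 = 49453.8 Mb
music video: 8.000 Mbps × 502 s × 1.10 = 4417.6 Mb
time-lapse clip: 38.070 Mbps × 300 s × 1.10 = 12563.1 Mb
Total: 80680.4 Mb = 10085.1 MB.
= 9.392 GiB.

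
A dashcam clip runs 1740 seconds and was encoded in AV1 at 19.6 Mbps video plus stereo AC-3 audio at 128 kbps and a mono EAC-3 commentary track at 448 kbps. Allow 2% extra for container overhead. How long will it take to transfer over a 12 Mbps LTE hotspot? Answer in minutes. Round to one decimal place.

49.7 minutes

Audio total: 128 + 448 = 576 kbps = 0.576 Mbps.
Total bitrate: 20.176 Mbps.
File: 20.176 Mbps × 1740 s = 35106.2 Mb.
With 2% container overhead: ×1.02. → 35808.4 Mb.
At 12 Mbps: 35808.4 / 12 = 2984.0 s ≈ 49.7 minutes.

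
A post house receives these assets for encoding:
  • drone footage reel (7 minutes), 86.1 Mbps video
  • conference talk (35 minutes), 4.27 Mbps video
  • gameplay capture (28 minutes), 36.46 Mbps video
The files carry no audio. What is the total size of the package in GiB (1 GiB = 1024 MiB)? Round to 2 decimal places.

12.38 GiB

drone footage reel: 86.100 Mbps × 420 s = 36162.0 Mb
conference talk: 4.270 Mbps × 2100 s = 8967.0 Mb
gameplay capture: 36.460 Mbps × 1680 s = 61252.8 Mb
Total: 106381.8 Mb = 13297.7 MB.
= 12.38 GiB.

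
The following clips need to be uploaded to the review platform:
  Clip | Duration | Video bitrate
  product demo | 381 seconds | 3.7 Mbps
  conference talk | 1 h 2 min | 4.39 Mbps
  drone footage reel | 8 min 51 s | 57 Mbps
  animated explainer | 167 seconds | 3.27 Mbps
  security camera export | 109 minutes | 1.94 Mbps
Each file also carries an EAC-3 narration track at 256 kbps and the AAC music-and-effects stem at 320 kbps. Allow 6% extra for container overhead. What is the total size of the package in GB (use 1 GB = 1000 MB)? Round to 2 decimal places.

Audio total: 256 + 320 = 576 kbps = 0.576 Mbps.
product demo: 4.276 Mbps × 381 s × 1.06 = 1726.9 Mb
conference talk: 4.966 Mbps × 3720 s × 1.06 = 19581.9 Mb
drone footage reel: 57.576 Mbps × 531 s × 1.06 = 32407.2 Mb
animated explainer: 3.846 Mbps × 167 s × 1.06 = 680.8 Mb
security camera export: 2.516 Mbps × 6540 s × 1.06 = 17441.9 Mb
Total: 71838.8 Mb = 8979.9 MB.
= 8.980 GB.

8.98 GB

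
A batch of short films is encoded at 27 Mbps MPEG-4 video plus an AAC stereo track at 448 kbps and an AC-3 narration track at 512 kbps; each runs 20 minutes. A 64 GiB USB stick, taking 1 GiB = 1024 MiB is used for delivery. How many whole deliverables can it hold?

16

20 min = 1200 s
Audio total: 448 + 512 = 960 kbps = 0.960 Mbps.
Total bitrate: 27.960 Mbps.
Per item: 27.960 Mbps × 1200 s = 33,552 Mb = 4,194 MB.
Capacity: 64 GiB = 549,756 Mb; 16.39 items → 16 complete.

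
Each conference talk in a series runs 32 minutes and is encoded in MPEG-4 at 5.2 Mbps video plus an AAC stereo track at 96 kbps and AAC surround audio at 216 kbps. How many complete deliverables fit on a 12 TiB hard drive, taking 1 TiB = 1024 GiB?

9973

32 min = 1920 s
Audio total: 96 + 216 = 312 kbps = 0.312 Mbps.
Total bitrate: 5.512 Mbps.
Per item: 5.512 Mbps × 1920 s = 10,583 Mb = 1,323 MB.
Capacity: 12 TiB = 105,553,116 Mb; 9973.80 items → 9973 complete.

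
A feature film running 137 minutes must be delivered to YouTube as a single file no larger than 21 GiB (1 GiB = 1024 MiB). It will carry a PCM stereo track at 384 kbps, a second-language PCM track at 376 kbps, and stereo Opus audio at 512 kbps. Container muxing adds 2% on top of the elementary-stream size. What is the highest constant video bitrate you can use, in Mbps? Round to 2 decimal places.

Budget: 21 GiB = 180388.6 Mb.
Stream payload after overhead: 180388.6 / 1.02 = 176851.6 Mb.
137 min = 8220 s
Total bitrate budget: 176851.6 Mb / 8220 s = 21.515 Mbps.
Audio total: 384 + 376 + 512 = 1272 kbps = 1.272 Mbps.
Video: 21.515 − 1.272 = 20.243 Mbps.

20.24 Mbps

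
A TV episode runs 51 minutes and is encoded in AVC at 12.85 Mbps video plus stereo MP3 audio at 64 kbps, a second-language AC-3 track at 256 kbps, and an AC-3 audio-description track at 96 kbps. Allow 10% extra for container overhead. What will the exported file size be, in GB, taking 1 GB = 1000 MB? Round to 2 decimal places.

5.58 GB

51 min = 3060 s
Audio total: 64 + 256 + 96 = 416 kbps = 0.416 Mbps.
Total bitrate: 12.85 + 0.416 = 13.266 Mbps.
Stream data: 13.266 Mbps × 3060 s = 40594.0 Mb.
With 10% container overhead: ×1.10.
44,653 Mb ÷ 8 = 5,582 MB → 5.582 GB.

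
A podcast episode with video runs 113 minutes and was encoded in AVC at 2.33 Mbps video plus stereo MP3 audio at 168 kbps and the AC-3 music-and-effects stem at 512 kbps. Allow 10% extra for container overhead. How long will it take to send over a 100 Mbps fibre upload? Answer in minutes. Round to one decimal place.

3.7 minutes

113 min = 6780 s
Audio total: 168 + 512 = 680 kbps = 0.680 Mbps.
Total bitrate: 3.010 Mbps.
File: 3.010 Mbps × 6780 s = 20407.8 Mb.
With 10% container overhead: ×1.10. → 22448.6 Mb.
At 100 Mbps: 22448.6 / 100 = 224.5 s ≈ 3.74 minutes.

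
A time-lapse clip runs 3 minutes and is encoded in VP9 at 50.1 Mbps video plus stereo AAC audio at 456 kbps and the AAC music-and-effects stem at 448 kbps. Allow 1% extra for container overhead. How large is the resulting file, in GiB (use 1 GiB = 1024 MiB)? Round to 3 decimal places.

3 min = 180 s
Audio total: 456 + 448 = 904 kbps = 0.904 Mbps.
Total bitrate: 50.1 + 0.904 = 51.004 Mbps.
Stream data: 51.004 Mbps × 180 s = 9180.7 Mb.
With 1% container overhead: ×1.01.
9,273 Mb = 1,159,065,900 bytes ÷ 1,073,741,824 = 1.079 GiB.

1.079 GiB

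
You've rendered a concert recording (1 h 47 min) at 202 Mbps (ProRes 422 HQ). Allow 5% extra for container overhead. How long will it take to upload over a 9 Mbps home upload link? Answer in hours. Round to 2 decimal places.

42.03 hours

1 h 47 min = 107 min = 6420 s
File: 202.000 Mbps × 6420 s = 1296840.0 Mb.
With 5% container overhead: ×1.05. → 1361682.0 Mb.
At 9 Mbps: 1361682.0 / 9 = 151298.0 s ≈ 42 hours.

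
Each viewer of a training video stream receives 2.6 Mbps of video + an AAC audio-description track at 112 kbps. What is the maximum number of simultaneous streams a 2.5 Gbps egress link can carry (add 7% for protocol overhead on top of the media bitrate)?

861

Audio: 112 kbps = 0.112 Mbps.
Per-viewer media rate: 2.712 Mbps.
On the wire with 7% overhead: 2.902 Mbps.
2.5 Gbps = 2,500 Mbps; 2,500 / 2.902 = 861.52 → 861 viewers.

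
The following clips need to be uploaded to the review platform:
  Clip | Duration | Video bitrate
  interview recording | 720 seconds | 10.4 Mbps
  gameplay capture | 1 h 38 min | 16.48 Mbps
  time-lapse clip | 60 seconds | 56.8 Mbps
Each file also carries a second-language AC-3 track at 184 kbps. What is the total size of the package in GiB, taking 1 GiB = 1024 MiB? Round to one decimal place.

Audio: 184 kbps = 0.184 Mbps.
interview recording: 10.584 Mbps × 720 s = 7620.5 Mb
gameplay capture: 16.664 Mbps × 5880 s = 97984.3 Mb
time-lapse clip: 56.984 Mbps × 60 s = 3419.0 Mb
Total: 109023.8 Mb = 13628.0 MB.
= 12.69 GiB.

12.7 GiB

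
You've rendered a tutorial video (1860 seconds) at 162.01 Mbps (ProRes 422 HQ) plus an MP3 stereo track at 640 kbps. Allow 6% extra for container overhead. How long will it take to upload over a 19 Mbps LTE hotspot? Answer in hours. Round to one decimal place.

Audio: 640 kbps = 0.640 Mbps.
Total bitrate: 162.650 Mbps.
File: 162.650 Mbps × 1860 s = 302529.0 Mb.
With 6% container overhead: ×1.06. → 320680.7 Mb.
At 19 Mbps: 320680.7 / 19 = 16877.9 s ≈ 4.69 hours.

4.7 hours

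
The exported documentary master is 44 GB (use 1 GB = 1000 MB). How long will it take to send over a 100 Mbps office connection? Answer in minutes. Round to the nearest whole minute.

59 minutes

File: 44 GB = 352000.0 Mb.
At 100 Mbps: 352000.0 / 100 = 3520.0 s ≈ 58.7 minutes.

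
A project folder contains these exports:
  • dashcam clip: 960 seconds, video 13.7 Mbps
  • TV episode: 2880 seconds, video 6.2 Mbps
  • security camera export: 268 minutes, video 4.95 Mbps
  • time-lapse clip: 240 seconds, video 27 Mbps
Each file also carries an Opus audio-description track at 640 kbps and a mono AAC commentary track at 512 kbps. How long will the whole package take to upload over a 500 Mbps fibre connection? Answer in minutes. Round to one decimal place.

4.7 minutes

Audio total: 640 + 512 = 1152 kbps = 1.152 Mbps.
dashcam clip: 14.852 Mbps × 960 s = 14257.9 Mb
TV episode: 7.352 Mbps × 2880 s = 21173.8 Mb
security camera export: 6.102 Mbps × 16080 s = 98120.2 Mb
time-lapse clip: 28.152 Mbps × 240 s = 6756.5 Mb
Total: 140308.3 Mb = 17538.5 MB.
At 500 Mbps: 140308.3 / 500 = 281 s ≈ 4.68 minutes.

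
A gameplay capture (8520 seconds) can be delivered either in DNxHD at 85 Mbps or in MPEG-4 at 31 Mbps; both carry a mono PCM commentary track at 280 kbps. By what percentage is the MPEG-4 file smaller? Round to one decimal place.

Audio: 280 kbps = 0.280 Mbps.
DNxHD: 85.280 Mbps × 8520 s = 726585.6 Mb = 84.586 GiB.
MPEG-4: 31.280 Mbps × 8520 s = 266505.6 Mb = 31.025 GiB.
Reduction: (1 − 31.025/84.586) × 100 = 63.32%.

63.3%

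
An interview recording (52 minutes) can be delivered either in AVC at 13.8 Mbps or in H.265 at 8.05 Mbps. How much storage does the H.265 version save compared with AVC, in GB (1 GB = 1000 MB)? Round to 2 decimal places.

52 min = 3120 s
AVC: 13.800 Mbps × 3120 s = 43056.0 Mb = 5.382 GB.
H.265: 8.050 Mbps × 3120 s = 25116.0 Mb = 3.139 GB.
Saving: 5.382 − 3.139 = 2.243 GB.

2.24 GB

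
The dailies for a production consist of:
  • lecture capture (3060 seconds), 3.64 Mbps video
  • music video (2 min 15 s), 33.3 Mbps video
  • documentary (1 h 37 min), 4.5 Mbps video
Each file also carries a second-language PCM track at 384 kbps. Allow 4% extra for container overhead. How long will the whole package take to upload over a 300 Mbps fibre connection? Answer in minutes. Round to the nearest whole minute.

Audio: 384 kbps = 0.384 Mbps.
lecture capture: 4.024 Mbps × 3060 s × 1.04 = 12806.0 Mb
music video: 33.684 Mbps × 135 s × 1.04 = 4729.2 Mb
documentary: 4.884 Mbps × 5820 s × 1.04 = 29561.9 Mb
Total: 47097.1 Mb = 5887.1 MB.
At 300 Mbps: 47097.1 / 300 = 157 s ≈ 2.62 minutes.

3 minutes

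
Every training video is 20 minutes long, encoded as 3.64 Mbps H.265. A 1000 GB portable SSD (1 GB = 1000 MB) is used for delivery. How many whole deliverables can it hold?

20 min = 1200 s
Per item: 3.640 Mbps × 1200 s = 4,368 Mb = 546.0 MB.
Capacity: 1000 GB = 8,000,000 Mb; 1831.50 items → 1831 complete.

1831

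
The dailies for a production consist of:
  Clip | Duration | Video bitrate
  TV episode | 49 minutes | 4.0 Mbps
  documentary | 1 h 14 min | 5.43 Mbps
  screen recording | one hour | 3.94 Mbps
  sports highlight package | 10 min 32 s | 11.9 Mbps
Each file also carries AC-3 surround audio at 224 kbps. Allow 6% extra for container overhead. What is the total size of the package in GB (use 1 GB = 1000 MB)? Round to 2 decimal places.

7.97 GB

Audio: 224 kbps = 0.224 Mbps.
TV episode: 4.224 Mbps × 2940 s × 1.06 = 13163.7 Mb
documentary: 5.654 Mbps × 4440 s × 1.06 = 26610.0 Mb
screen recording: 4.164 Mbps × 3600 s × 1.06 = 15889.8 Mb
sports highlight package: 12.124 Mbps × 632 s × 1.06 = 8122.1 Mb
Total: 63785.6 Mb = 7973.2 MB.
= 7.973 GB.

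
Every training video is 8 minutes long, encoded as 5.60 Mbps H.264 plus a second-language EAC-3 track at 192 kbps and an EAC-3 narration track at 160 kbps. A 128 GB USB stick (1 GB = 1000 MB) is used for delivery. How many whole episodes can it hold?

358

8 min = 480 s
Audio total: 192 + 160 = 352 kbps = 0.352 Mbps.
Total bitrate: 5.952 Mbps.
Per item: 5.952 Mbps × 480 s = 2,857 Mb = 357.1 MB.
Capacity: 128 GB = 1,024,000 Mb; 358.42 items → 358 complete.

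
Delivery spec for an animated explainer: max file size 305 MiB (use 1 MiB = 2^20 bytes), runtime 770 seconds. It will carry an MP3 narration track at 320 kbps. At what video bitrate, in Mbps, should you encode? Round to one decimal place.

3.0 Mbps

Budget: 305 MiB = 2558.5 Mb.
Total bitrate budget: 2558.5 Mb / 770 s = 3.323 Mbps.
Audio: 320 kbps = 0.320 Mbps.
Video: 3.323 − 0.320 = 3.003 Mbps.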